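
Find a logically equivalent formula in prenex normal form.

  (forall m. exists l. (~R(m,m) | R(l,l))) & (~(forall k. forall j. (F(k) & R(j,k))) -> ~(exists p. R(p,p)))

Eliminate → and ↔ using ¬ and ∨.
  (forall m. exists l. (~R(m,m) | R(l,l))) & (~~(forall k. forall j. (F(k) & R(j,k))) | ~(exists p. R(p,p)))
Push ¬ through the quantifiers and connectives to reach negation normal form:
  (forall m. exists l. (~R(m,m) | R(l,l))) & ((forall k. forall j. (F(k) & R(j,k))) | (forall p. ~R(p,p)))
All bound variables are already distinct, so no renaming is needed.
Pull the quantifiers to the front (each side's bound variable is not free in the other side):
  forall m. exists l. forall k. forall j. forall p. ((~R(m,m) | R(l,l)) & (F(k) & R(j,k) | ~R(p,p)))

forall m. exists l. forall k. forall j. forall p. ((~R(m,m) | R(l,l)) & (F(k) & R(j,k) | ~R(p,p)))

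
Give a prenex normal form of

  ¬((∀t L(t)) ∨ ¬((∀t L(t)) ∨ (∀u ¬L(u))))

Drive negations inward (¬∀x A ≡ ∃x ¬A, ¬∃x A ≡ ∀x ¬A, De Morgan for ∧/∨):
  (∃t ¬L(t)) ∧ ((∀t L(t)) ∨ (∀u ¬L(u)))
Rename bound variables to avoid capture: t↦s.
  (∃t ¬L(t)) ∧ ((∀s L(s)) ∨ (∀u ¬L(u)))
Pull the quantifiers to the front (each side's bound variable is not free in the other side):
  ∃t ∀s ∀u (¬L(t) ∧ (L(s) ∨ ¬L(u)))

∃t ∀s ∀u (¬L(t) ∧ (L(s) ∨ ¬L(u)))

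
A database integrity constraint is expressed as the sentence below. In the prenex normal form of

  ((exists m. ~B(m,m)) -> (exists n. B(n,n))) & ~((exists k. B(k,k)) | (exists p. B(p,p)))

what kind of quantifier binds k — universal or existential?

universal

First replace A → B with ¬A ∨ B.
  (~(exists m. ~B(m,m)) | (exists n. B(n,n))) & ~((exists k. B(k,k)) | (exists p. B(p,p)))
Drive negations inward (¬∀x A ≡ ∃x ¬A, ¬∃x A ≡ ∀x ¬A, De Morgan for ∧/∨):
  ((forall m. B(m,m)) | (exists n. B(n,n))) & (forall k. ~B(k,k)) & (forall p. ~B(p,p))
Finally move all quantifiers to the prefix:
  forall m. exists n. forall k. forall p. ((B(m,m) | B(n,n)) & ~B(k,k) & ~B(p,p))
The quantifier exists k sits under an odd number of negations (counting the antecedent side of each →), so it flips to forall k.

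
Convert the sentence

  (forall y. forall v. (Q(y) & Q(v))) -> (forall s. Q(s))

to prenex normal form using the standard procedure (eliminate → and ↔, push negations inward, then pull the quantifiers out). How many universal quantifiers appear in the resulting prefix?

Rewrite implications/biconditionals: A → B as ¬A ∨ B.
  ~(forall y. forall v. (Q(y) & Q(v))) | (forall s. Q(s))
Move each ¬ inward, flipping quantifiers it crosses:
  (exists y. exists v. (~Q(y) | ~Q(v))) | (forall s. Q(s))
Extract every quantifier outward, since the variables are now distinct and don't occur free across branches:
  exists y. exists v. forall s. (~Q(y) | ~Q(v) | Q(s))
The prefix is exists y exists v forall s: 1 universal, 2 existential.

1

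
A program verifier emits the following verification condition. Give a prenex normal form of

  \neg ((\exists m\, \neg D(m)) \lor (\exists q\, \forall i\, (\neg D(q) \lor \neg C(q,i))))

Push ¬ through the quantifiers and connectives to reach negation normal form:
  (\forall m\, D(m)) \land (\forall q\, \exists i\, (D(q) \land C(q,i)))
All bound variables are already distinct, so no renaming is needed.
Finally move all quantifiers to the prefix:
  \forall m\, \forall q\, \exists i\, (D(m) \land D(q) \land C(q,i))

\forall m\, \forall q\, \exists i\, (D(m) \land D(q) \land C(q,i))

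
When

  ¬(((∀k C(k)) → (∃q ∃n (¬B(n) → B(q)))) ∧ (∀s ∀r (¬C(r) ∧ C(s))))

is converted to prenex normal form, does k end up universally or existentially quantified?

universal

Eliminate → and ↔ using ¬ and ∨.
  ¬((¬(∀k C(k)) ∨ (∃q ∃n (¬¬B(n) ∨ B(q)))) ∧ (∀s ∀r (¬C(r) ∧ C(s))))
Move each ¬ inward, flipping quantifiers it crosses:
  (∀k C(k)) ∧ (∀q ∀n (¬B(n) ∧ ¬B(q))) ∨ (∃s ∃r (C(r) ∨ ¬C(s)))
Extract every quantifier outward, since the variables are now distinct and don't occur free across branches:
  ∀k ∀q ∀n ∃s ∃r (C(k) ∧ ¬B(n) ∧ ¬B(q) ∨ C(r) ∨ ¬C(s))
The quantifier ∀k sits under an even number of negations (counting the antecedent side of each →), so it remains universal.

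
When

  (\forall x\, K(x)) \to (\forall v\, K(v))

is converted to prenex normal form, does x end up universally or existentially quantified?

existential

Rewrite implications/biconditionals: A → B as ¬A ∨ B.
  \neg (\forall x\, K(x)) \lor (\forall v\, K(v))
Push ¬ through the quantifiers and connectives to reach negation normal form:
  (\exists x\, \neg K(x)) \lor (\forall v\, K(v))
All bound variables are already distinct, so no renaming is needed.
Pull the quantifiers to the front (each side's bound variable is not free in the other side):
  \exists x\, \forall v\, (\neg K(x) \lor K(v))
The quantifier \forall x sits under an odd number of negations (counting the antecedent side of each →), so it flips to \exists x.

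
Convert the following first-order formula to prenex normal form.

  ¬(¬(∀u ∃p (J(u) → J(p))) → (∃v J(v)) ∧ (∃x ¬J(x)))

∃u ∀p ∀v ∀x (J(u) ∧ ¬J(p) ∧ (¬J(v) ∨ J(x)))

Eliminate → and ↔ using ¬ and ∨.
  ¬(¬¬(∀u ∃p (¬J(u) ∨ J(p))) ∨ (∃v J(v)) ∧ (∃x ¬J(x)))
Push ¬ through the quantifiers and connectives to reach negation normal form:
  (∃u ∀p (J(u) ∧ ¬J(p))) ∧ ((∀v ¬J(v)) ∨ (∀x J(x)))
All bound variables are already distinct, so no renaming is needed.
Pull the quantifiers to the front (each side's bound variable is not free in the other side):
  ∃u ∀p ∀v ∀x (J(u) ∧ ¬J(p) ∧ (¬J(v) ∨ J(x)))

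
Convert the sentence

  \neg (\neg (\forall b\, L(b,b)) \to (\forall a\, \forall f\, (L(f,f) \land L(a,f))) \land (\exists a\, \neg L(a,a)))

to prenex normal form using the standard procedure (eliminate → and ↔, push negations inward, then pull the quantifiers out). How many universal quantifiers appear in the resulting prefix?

1

Rewrite implications/biconditionals: A → B as ¬A ∨ B.
  \neg (\neg \neg (\forall b\, L(b,b)) \lor (\forall a\, \forall f\, (L(f,f) \land L(a,f))) \land (\exists a\, \neg L(a,a)))
Drive negations inward (¬∀x A ≡ ∃x ¬A, ¬∃x A ≡ ∀x ¬A, De Morgan for ∧/∨):
  (\exists b\, \neg L(b,b)) \land ((\exists a\, \exists f\, (\neg L(f,f) \lor \neg L(a,f))) \lor (\forall a\, L(a,a)))
Give each quantifier a distinct variable: a↦c.
  (\exists b\, \neg L(b,b)) \land ((\exists a\, \exists f\, (\neg L(f,f) \lor \neg L(a,f))) \lor (\forall c\, L(c,c)))
Finally move all quantifiers to the prefix:
  \exists b\, \exists a\, \exists f\, \forall c\, (\neg L(b,b) \land (\neg L(f,f) \lor \neg L(a,f) \lor L(c,c)))
The prefix is \exists b \exists a \exists f \forall c: 1 universal, 3 existential.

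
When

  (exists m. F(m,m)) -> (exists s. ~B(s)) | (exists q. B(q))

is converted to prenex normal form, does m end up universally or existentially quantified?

Rewrite implications/biconditionals: A → B as ¬A ∨ B.
  ~(exists m. F(m,m)) | (exists s. ~B(s)) | (exists q. B(q))
Push ¬ through the quantifiers and connectives to reach negation normal form:
  (forall m. ~F(m,m)) | (exists s. ~B(s)) | (exists q. B(q))
Finally move all quantifiers to the prefix:
  forall m. exists s. exists q. (~F(m,m) | ~B(s) | B(q))
The quantifier exists m sits under an odd number of negations (counting the antecedent side of each →), so it flips to forall m.

universal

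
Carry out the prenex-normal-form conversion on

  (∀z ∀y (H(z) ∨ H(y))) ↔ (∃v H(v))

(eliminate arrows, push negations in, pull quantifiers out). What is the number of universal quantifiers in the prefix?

3

First replace A → B with ¬A ∨ B; A ↔ B as (¬A ∨ B) ∧ (¬B ∨ A).
  (¬(∀z ∀y (H(z) ∨ H(y))) ∨ (∃v H(v))) ∧ (¬(∃v H(v)) ∨ (∀z ∀y (H(z) ∨ H(y))))
Push ¬ through the quantifiers and connectives to reach negation normal form:
  ((∃z ∃y (¬H(z) ∧ ¬H(y))) ∨ (∃v H(v))) ∧ ((∀v ¬H(v)) ∨ (∀z ∀y (H(z) ∨ H(y))))
Standardize variables apart so no two quantifiers bind the same name: v↦x1, z↦r, y↦w.
  ((∃z ∃y (¬H(z) ∧ ¬H(y))) ∨ (∃v H(v))) ∧ ((∀x1 ¬H(x1)) ∨ (∀r ∀w (H(r) ∨ H(w))))
Finally move all quantifiers to the prefix:
  ∃z ∃y ∃v ∀x1 ∀r ∀w ((¬H(z) ∧ ¬H(y) ∨ H(v)) ∧ (¬H(x1) ∨ H(r) ∨ H(w)))
The prefix is ∃z ∃y ∃v ∀x1 ∀r ∀w: 3 universal, 3 existential.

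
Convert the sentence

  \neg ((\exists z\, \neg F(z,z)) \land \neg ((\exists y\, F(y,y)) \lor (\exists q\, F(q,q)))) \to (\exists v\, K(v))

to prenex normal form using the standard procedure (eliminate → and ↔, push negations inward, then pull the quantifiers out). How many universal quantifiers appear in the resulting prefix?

Eliminate → and ↔ using ¬ and ∨.
  \neg \neg ((\exists z\, \neg F(z,z)) \land \neg ((\exists y\, F(y,y)) \lor (\exists q\, F(q,q)))) \lor (\exists v\, K(v))
Drive negations inward (¬∀x A ≡ ∃x ¬A, ¬∃x A ≡ ∀x ¬A, De Morgan for ∧/∨):
  (\exists z\, \neg F(z,z)) \land (\forall y\, \neg F(y,y)) \land (\forall q\, \neg F(q,q)) \lor (\exists v\, K(v))
All bound variables are already distinct, so no renaming is needed.
Extract every quantifier outward, since the variables are now distinct and don't occur free across branches:
  \exists z\, \forall y\, \forall q\, \exists v\, (\neg F(z,z) \land \neg F(y,y) \land \neg F(q,q) \lor K(v))
The prefix is \exists z \forall y \forall q \exists v: 2 universal, 2 existential.

2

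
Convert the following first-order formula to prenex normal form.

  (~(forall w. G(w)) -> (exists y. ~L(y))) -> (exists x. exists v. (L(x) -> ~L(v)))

Rewrite implications/biconditionals: A → B as ¬A ∨ B.
  ~(~~(forall w. G(w)) | (exists y. ~L(y))) | (exists x. exists v. (~L(x) | ~L(v)))
Move each ¬ inward, flipping quantifiers it crosses:
  (exists w. ~G(w)) & (forall y. L(y)) | (exists x. exists v. (~L(x) | ~L(v)))
All bound variables are already distinct, so no renaming is needed.
Pull the quantifiers to the front (each side's bound variable is not free in the other side):
  exists w. forall y. exists x. exists v. (~G(w) & L(y) | ~L(x) | ~L(v))

exists w. forall y. exists x. exists v. (~G(w) & L(y) | ~L(x) | ~L(v))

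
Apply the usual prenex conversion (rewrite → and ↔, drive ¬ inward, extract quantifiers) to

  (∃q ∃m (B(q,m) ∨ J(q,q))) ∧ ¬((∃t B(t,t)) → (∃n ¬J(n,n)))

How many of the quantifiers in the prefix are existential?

3

First replace A → B with ¬A ∨ B.
  (∃q ∃m (B(q,m) ∨ J(q,q))) ∧ ¬(¬(∃t B(t,t)) ∨ (∃n ¬J(n,n)))
Move each ¬ inward, flipping quantifiers it crosses:
  (∃q ∃m (B(q,m) ∨ J(q,q))) ∧ (∃t B(t,t)) ∧ (∀n J(n,n))
All bound variables are already distinct, so no renaming is needed.
Extract every quantifier outward, since the variables are now distinct and don't occur free across branches:
  ∃q ∃m ∃t ∀n ((B(q,m) ∨ J(q,q)) ∧ B(t,t) ∧ J(n,n))
The prefix is ∃q ∃m ∃t ∀n: 1 universal, 3 existential.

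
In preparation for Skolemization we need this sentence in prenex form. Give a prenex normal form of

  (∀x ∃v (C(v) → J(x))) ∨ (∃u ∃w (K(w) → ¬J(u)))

Eliminate → and ↔ using ¬ and ∨.
  (∀x ∃v (¬C(v) ∨ J(x))) ∨ (∃u ∃w (¬K(w) ∨ ¬J(u)))
All bound variables are already distinct, so no renaming is needed.
Pull the quantifiers to the front (each side's bound variable is not free in the other side):
  ∀x ∃v ∃u ∃w (¬C(v) ∨ J(x) ∨ ¬K(w) ∨ ¬J(u))

∀x ∃v ∃u ∃w (¬C(v) ∨ J(x) ∨ ¬K(w) ∨ ¬J(u))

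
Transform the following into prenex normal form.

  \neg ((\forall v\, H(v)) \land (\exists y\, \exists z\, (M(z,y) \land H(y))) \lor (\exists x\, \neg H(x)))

\exists v\, \forall y\, \forall z\, \forall x\, ((\neg H(v) \lor \neg M(z,y) \lor \neg H(y)) \land H(x))

Move each ¬ inward, flipping quantifiers it crosses:
  ((\exists v\, \neg H(v)) \lor (\forall y\, \forall z\, (\neg M(z,y) \lor \neg H(y)))) \land (\forall x\, H(x))
All bound variables are already distinct, so no renaming is needed.
Finally move all quantifiers to the prefix:
  \exists v\, \forall y\, \forall z\, \forall x\, ((\neg H(v) \lor \neg M(z,y) \lor \neg H(y)) \land H(x))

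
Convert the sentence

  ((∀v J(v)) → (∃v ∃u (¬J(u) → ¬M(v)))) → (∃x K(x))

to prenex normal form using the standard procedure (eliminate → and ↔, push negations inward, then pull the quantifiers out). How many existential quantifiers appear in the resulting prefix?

First replace A → B with ¬A ∨ B.
  ¬(¬(∀v J(v)) ∨ (∃v ∃u (¬¬J(u) ∨ ¬M(v)))) ∨ (∃x K(x))
Move each ¬ inward, flipping quantifiers it crosses:
  (∀v J(v)) ∧ (∀v ∀u (¬J(u) ∧ M(v))) ∨ (∃x K(x))
Standardize variables apart so no two quantifiers bind the same name: v↦p.
  (∀v J(v)) ∧ (∀p ∀u (¬J(u) ∧ M(p))) ∨ (∃x K(x))
Pull the quantifiers to the front (each side's bound variable is not free in the other side):
  ∀v ∀p ∀u ∃x (J(v) ∧ ¬J(u) ∧ M(p) ∨ K(x))
The prefix is ∀v ∀p ∀u ∃x: 3 universal, 1 existential.

1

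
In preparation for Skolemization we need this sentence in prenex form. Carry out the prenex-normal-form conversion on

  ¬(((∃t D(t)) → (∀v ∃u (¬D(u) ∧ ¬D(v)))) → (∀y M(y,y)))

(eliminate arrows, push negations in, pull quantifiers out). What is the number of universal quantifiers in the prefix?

2

First replace A → B with ¬A ∨ B.
  ¬(¬(¬(∃t D(t)) ∨ (∀v ∃u (¬D(u) ∧ ¬D(v)))) ∨ (∀y M(y,y)))
Drive negations inward (¬∀x A ≡ ∃x ¬A, ¬∃x A ≡ ∀x ¬A, De Morgan for ∧/∨):
  ((∀t ¬D(t)) ∨ (∀v ∃u (¬D(u) ∧ ¬D(v)))) ∧ (∃y ¬M(y,y))
All bound variables are already distinct, so no renaming is needed.
Pull the quantifiers to the front (each side's bound variable is not free in the other side):
  ∀t ∀v ∃u ∃y ((¬D(t) ∨ ¬D(u) ∧ ¬D(v)) ∧ ¬M(y,y))
The prefix is ∀t ∀v ∃u ∃y: 2 universal, 2 existential.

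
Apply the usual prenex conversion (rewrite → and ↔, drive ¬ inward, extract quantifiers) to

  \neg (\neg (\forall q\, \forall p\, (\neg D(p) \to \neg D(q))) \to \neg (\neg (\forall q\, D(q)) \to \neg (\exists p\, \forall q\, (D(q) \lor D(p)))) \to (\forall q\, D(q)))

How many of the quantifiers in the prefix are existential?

5

Rewrite implications/biconditionals: A → B as ¬A ∨ B.
  \neg (\neg \neg (\forall q\, \forall p\, (\neg \neg D(p) \lor \neg D(q))) \lor \neg \neg (\neg \neg (\forall q\, D(q)) \lor \neg (\exists p\, \forall q\, (D(q) \lor D(p)))) \lor (\forall q\, D(q)))
Push ¬ through the quantifiers and connectives to reach negation normal form:
  (\exists q\, \exists p\, (\neg D(p) \land D(q))) \land (\exists q\, \neg D(q)) \land (\exists p\, \forall q\, (D(q) \lor D(p))) \land (\exists q\, \neg D(q))
Rename bound variables to avoid capture: q↦s, p↦c, q↦r, q↦x.
  (\exists q\, \exists p\, (\neg D(p) \land D(q))) \land (\exists s\, \neg D(s)) \land (\exists c\, \forall r\, (D(r) \lor D(c))) \land (\exists x\, \neg D(x))
Extract every quantifier outward, since the variables are now distinct and don't occur free across branches:
  \exists q\, \exists p\, \exists s\, \exists c\, \forall r\, \exists x\, (\neg D(p) \land D(q) \land \neg D(s) \land (D(r) \lor D(c)) \land \neg D(x))
The prefix is \exists q \exists p \exists s \exists c \forall r \exists x: 1 universal, 5 existential.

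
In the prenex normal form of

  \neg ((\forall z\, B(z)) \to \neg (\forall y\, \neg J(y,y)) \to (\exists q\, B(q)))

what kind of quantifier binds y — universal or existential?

Rewrite implications/biconditionals: A → B as ¬A ∨ B.
  \neg (\neg (\forall z\, B(z)) \lor \neg \neg (\forall y\, \neg J(y,y)) \lor (\exists q\, B(q)))
Move each ¬ inward, flipping quantifiers it crosses:
  (\forall z\, B(z)) \land (\exists y\, J(y,y)) \land (\forall q\, \neg B(q))
All bound variables are already distinct, so no renaming is needed.
Finally move all quantifiers to the prefix:
  \forall z\, \exists y\, \forall q\, (B(z) \land J(y,y) \land \neg B(q))
The quantifier \forall y sits under an odd number of negations (counting the antecedent side of each →), so it flips to \exists y.

existential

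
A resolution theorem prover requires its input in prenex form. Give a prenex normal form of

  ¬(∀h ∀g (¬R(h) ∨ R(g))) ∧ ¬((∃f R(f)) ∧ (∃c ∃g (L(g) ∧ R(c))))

∃h ∃g ∀f ∀c ∀v1 (R(h) ∧ ¬R(g) ∧ (¬R(f) ∨ ¬L(v1) ∨ ¬R(c)))

Drive negations inward (¬∀x A ≡ ∃x ¬A, ¬∃x A ≡ ∀x ¬A, De Morgan for ∧/∨):
  (∃h ∃g (R(h) ∧ ¬R(g))) ∧ ((∀f ¬R(f)) ∨ (∀c ∀g (¬L(g) ∨ ¬R(c))))
Rename bound variables to avoid capture: g↦v1.
  (∃h ∃g (R(h) ∧ ¬R(g))) ∧ ((∀f ¬R(f)) ∨ (∀c ∀v1 (¬L(v1) ∨ ¬R(c))))
Extract every quantifier outward, since the variables are now distinct and don't occur free across branches:
  ∃h ∃g ∀f ∀c ∀v1 (R(h) ∧ ¬R(g) ∧ (¬R(f) ∨ ¬L(v1) ∨ ¬R(c)))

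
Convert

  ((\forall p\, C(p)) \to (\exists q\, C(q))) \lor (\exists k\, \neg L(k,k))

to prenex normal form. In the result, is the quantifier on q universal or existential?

First replace A → B with ¬A ∨ B.
  \neg (\forall p\, C(p)) \lor (\exists q\, C(q)) \lor (\exists k\, \neg L(k,k))
Drive negations inward (¬∀x A ≡ ∃x ¬A, ¬∃x A ≡ ∀x ¬A, De Morgan for ∧/∨):
  (\exists p\, \neg C(p)) \lor (\exists q\, C(q)) \lor (\exists k\, \neg L(k,k))
All bound variables are already distinct, so no renaming is needed.
Pull the quantifiers to the front (each side's bound variable is not free in the other side):
  \exists p\, \exists q\, \exists k\, (\neg C(p) \lor C(q) \lor \neg L(k,k))
The quantifier \exists q sits under an even number of negations (counting the antecedent side of each →), so it remains existential.

existential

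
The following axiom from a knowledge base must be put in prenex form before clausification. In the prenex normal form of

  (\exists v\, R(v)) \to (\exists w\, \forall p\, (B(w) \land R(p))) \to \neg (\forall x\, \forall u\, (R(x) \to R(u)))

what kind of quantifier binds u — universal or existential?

First replace A → B with ¬A ∨ B.
  \neg (\exists v\, R(v)) \lor \neg (\exists w\, \forall p\, (B(w) \land R(p))) \lor \neg (\forall x\, \forall u\, (\neg R(x) \lor R(u)))
Push ¬ through the quantifiers and connectives to reach negation normal form:
  (\forall v\, \neg R(v)) \lor (\forall w\, \exists p\, (\neg B(w) \lor \neg R(p))) \lor (\exists x\, \exists u\, (R(x) \land \neg R(u)))
All bound variables are already distinct, so no renaming is needed.
Extract every quantifier outward, since the variables are now distinct and don't occur free across branches:
  \forall v\, \forall w\, \exists p\, \exists x\, \exists u\, (\neg R(v) \lor \neg B(w) \lor \neg R(p) \lor R(x) \land \neg R(u))
The quantifier \forall u sits under an odd number of negations (counting the antecedent side of each →), so it flips to \exists u.

existential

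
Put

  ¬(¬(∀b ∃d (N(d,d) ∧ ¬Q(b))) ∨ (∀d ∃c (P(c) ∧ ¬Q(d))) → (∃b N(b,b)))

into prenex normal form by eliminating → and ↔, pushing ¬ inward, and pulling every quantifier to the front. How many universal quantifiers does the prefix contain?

Eliminate → and ↔ using ¬ and ∨.
  ¬(¬(¬(∀b ∃d (N(d,d) ∧ ¬Q(b))) ∨ (∀d ∃c (P(c) ∧ ¬Q(d)))) ∨ (∃b N(b,b)))
Push ¬ through the quantifiers and connectives to reach negation normal form:
  ((∃b ∀d (¬N(d,d) ∨ Q(b))) ∨ (∀d ∃c (P(c) ∧ ¬Q(d)))) ∧ (∀b ¬N(b,b))
Rename bound variables to avoid capture: d↦y1, b↦t.
  ((∃b ∀d (¬N(d,d) ∨ Q(b))) ∨ (∀y1 ∃c (P(c) ∧ ¬Q(y1)))) ∧ (∀t ¬N(t,t))
Finally move all quantifiers to the prefix:
  ∃b ∀d ∀y1 ∃c ∀t ((¬N(d,d) ∨ Q(b) ∨ P(c) ∧ ¬Q(y1)) ∧ ¬N(t,t))
The prefix is ∃b ∀d ∀y1 ∃c ∀t: 3 universal, 2 existential.

3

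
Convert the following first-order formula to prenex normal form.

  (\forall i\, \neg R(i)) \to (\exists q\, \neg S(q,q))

Eliminate → and ↔ using ¬ and ∨.
  \neg (\forall i\, \neg R(i)) \lor (\exists q\, \neg S(q,q))
Move each ¬ inward, flipping quantifiers it crosses:
  (\exists i\, R(i)) \lor (\exists q\, \neg S(q,q))
All bound variables are already distinct, so no renaming is needed.
Pull the quantifiers to the front (each side's bound variable is not free in the other side):
  \exists i\, \exists q\, (R(i) \lor \neg S(q,q))

\exists i\, \exists q\, (R(i) \lor \neg S(q,q))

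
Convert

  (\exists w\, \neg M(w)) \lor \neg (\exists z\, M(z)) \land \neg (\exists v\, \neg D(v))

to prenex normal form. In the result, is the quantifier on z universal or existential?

Drive negations inward (¬∀x A ≡ ∃x ¬A, ¬∃x A ≡ ∀x ¬A, De Morgan for ∧/∨):
  (\exists w\, \neg M(w)) \lor (\forall z\, \neg M(z)) \land (\forall v\, D(v))
All bound variables are already distinct, so no renaming is needed.
Extract every quantifier outward, since the variables are now distinct and don't occur free across branches:
  \exists w\, \forall z\, \forall v\, (\neg M(w) \lor \neg M(z) \land D(v))
The quantifier \exists z sits under an odd number of negations, so it flips to \forall z.

universal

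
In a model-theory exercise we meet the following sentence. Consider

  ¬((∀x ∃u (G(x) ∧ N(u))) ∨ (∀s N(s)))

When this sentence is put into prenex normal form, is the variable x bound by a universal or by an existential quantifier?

existential

Push ¬ through the quantifiers and connectives to reach negation normal form:
  (∃x ∀u (¬G(x) ∨ ¬N(u))) ∧ (∃s ¬N(s))
All bound variables are already distinct, so no renaming is needed.
Finally move all quantifiers to the prefix:
  ∃x ∀u ∃s ((¬G(x) ∨ ¬N(u)) ∧ ¬N(s))
The quantifier ∀x sits under an odd number of negations, so it flips to ∃x.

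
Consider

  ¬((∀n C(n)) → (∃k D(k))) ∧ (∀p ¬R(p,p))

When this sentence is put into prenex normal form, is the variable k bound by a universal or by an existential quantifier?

universal

Eliminate → and ↔ using ¬ and ∨.
  ¬(¬(∀n C(n)) ∨ (∃k D(k))) ∧ (∀p ¬R(p,p))
Push ¬ through the quantifiers and connectives to reach negation normal form:
  (∀n C(n)) ∧ (∀k ¬D(k)) ∧ (∀p ¬R(p,p))
Extract every quantifier outward, since the variables are now distinct and don't occur free across branches:
  ∀n ∀k ∀p (C(n) ∧ ¬D(k) ∧ ¬R(p,p))
The quantifier ∃k sits under an odd number of negations (counting the antecedent side of each →), so it flips to ∀k.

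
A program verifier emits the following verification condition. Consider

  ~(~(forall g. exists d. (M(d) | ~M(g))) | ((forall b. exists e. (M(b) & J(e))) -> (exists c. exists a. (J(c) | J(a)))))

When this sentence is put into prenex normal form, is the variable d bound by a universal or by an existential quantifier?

existential

Eliminate → and ↔ using ¬ and ∨.
  ~(~(forall g. exists d. (M(d) | ~M(g))) | ~(forall b. exists e. (M(b) & J(e))) | (exists c. exists a. (J(c) | J(a))))
Drive negations inward (¬∀x A ≡ ∃x ¬A, ¬∃x A ≡ ∀x ¬A, De Morgan for ∧/∨):
  (forall g. exists d. (M(d) | ~M(g))) & (forall b. exists e. (M(b) & J(e))) & (forall c. forall a. (~J(c) & ~J(a)))
Extract every quantifier outward, since the variables are now distinct and don't occur free across branches:
  forall g. exists d. forall b. exists e. forall c. forall a. ((M(d) | ~M(g)) & M(b) & J(e) & ~J(c) & ~J(a))
The quantifier exists d sits under an even number of negations (counting the antecedent side of each →), so it remains existential.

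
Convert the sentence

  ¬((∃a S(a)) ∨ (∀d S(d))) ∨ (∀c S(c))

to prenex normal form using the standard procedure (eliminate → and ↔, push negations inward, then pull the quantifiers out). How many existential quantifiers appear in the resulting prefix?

1

Push ¬ through the quantifiers and connectives to reach negation normal form:
  (∀a ¬S(a)) ∧ (∃d ¬S(d)) ∨ (∀c S(c))
Finally move all quantifiers to the prefix:
  ∀a ∃d ∀c (¬S(a) ∧ ¬S(d) ∨ S(c))
The prefix is ∀a ∃d ∀c: 2 universal, 1 existential.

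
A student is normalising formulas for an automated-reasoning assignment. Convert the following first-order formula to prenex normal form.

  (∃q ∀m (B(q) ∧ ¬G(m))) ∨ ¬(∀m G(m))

∃q ∀m ∃x1 (B(q) ∧ ¬G(m) ∨ ¬G(x1))

Drive negations inward (¬∀x A ≡ ∃x ¬A, ¬∃x A ≡ ∀x ¬A, De Morgan for ∧/∨):
  (∃q ∀m (B(q) ∧ ¬G(m))) ∨ (∃m ¬G(m))
Standardize variables apart so no two quantifiers bind the same name: m↦x1.
  (∃q ∀m (B(q) ∧ ¬G(m))) ∨ (∃x1 ¬G(x1))
Finally move all quantifiers to the prefix:
  ∃q ∀m ∃x1 (B(q) ∧ ¬G(m) ∨ ¬G(x1))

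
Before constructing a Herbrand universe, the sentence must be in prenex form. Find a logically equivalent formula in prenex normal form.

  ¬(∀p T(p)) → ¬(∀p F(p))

∀p ∃y1 (T(p) ∨ ¬F(y1))

Eliminate → and ↔ using ¬ and ∨.
  ¬¬(∀p T(p)) ∨ ¬(∀p F(p))
Drive negations inward (¬∀x A ≡ ∃x ¬A, ¬∃x A ≡ ∀x ¬A, De Morgan for ∧/∨):
  (∀p T(p)) ∨ (∃p ¬F(p))
Give each quantifier a distinct variable: p↦y1.
  (∀p T(p)) ∨ (∃y1 ¬F(y1))
Pull the quantifiers to the front (each side's bound variable is not free in the other side):
  ∀p ∃y1 (T(p) ∨ ¬F(y1))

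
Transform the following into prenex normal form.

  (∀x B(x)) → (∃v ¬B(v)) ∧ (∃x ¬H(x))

∃x ∃v ∃c (¬B(x) ∨ ¬B(v) ∧ ¬H(c))

Rewrite implications/biconditionals: A → B as ¬A ∨ B.
  ¬(∀x B(x)) ∨ (∃v ¬B(v)) ∧ (∃x ¬H(x))
Drive negations inward (¬∀x A ≡ ∃x ¬A, ¬∃x A ≡ ∀x ¬A, De Morgan for ∧/∨):
  (∃x ¬B(x)) ∨ (∃v ¬B(v)) ∧ (∃x ¬H(x))
Rename bound variables to avoid capture: x↦c.
  (∃x ¬B(x)) ∨ (∃v ¬B(v)) ∧ (∃c ¬H(c))
Extract every quantifier outward, since the variables are now distinct and don't occur free across branches:
  ∃x ∃v ∃c (¬B(x) ∨ ¬B(v) ∧ ¬H(c))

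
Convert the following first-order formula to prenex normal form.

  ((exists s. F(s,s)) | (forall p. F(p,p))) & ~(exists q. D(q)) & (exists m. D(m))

Push ¬ through the quantifiers and connectives to reach negation normal form:
  ((exists s. F(s,s)) | (forall p. F(p,p))) & (forall q. ~D(q)) & (exists m. D(m))
All bound variables are already distinct, so no renaming is needed.
Extract every quantifier outward, since the variables are now distinct and don't occur free across branches:
  exists s. forall p. forall q. exists m. ((F(s,s) | F(p,p)) & ~D(q) & D(m))

exists s. forall p. forall q. exists m. ((F(s,s) | F(p,p)) & ~D(q) & D(m))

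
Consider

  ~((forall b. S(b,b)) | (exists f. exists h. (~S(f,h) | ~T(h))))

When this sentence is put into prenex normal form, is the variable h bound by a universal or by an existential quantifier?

Move each ¬ inward, flipping quantifiers it crosses:
  (exists b. ~S(b,b)) & (forall f. forall h. (S(f,h) & T(h)))
All bound variables are already distinct, so no renaming is needed.
Pull the quantifiers to the front (each side's bound variable is not free in the other side):
  exists b. forall f. forall h. (~S(b,b) & S(f,h) & T(h))
The quantifier exists h sits under an odd number of negations, so it flips to forall h.

universal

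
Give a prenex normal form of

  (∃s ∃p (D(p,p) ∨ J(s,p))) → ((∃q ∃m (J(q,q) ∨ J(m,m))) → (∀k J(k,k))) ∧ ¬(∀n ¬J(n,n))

First replace A → B with ¬A ∨ B.
  ¬(∃s ∃p (D(p,p) ∨ J(s,p))) ∨ (¬(∃q ∃m (J(q,q) ∨ J(m,m))) ∨ (∀k J(k,k))) ∧ ¬(∀n ¬J(n,n))
Push ¬ through the quantifiers and connectives to reach negation normal form:
  (∀s ∀p (¬D(p,p) ∧ ¬J(s,p))) ∨ ((∀q ∀m (¬J(q,q) ∧ ¬J(m,m))) ∨ (∀k J(k,k))) ∧ (∃n J(n,n))
Extract every quantifier outward, since the variables are now distinct and don't occur free across branches:
  ∀s ∀p ∀q ∀m ∀k ∃n (¬D(p,p) ∧ ¬J(s,p) ∨ (¬J(q,q) ∧ ¬J(m,m) ∨ J(k,k)) ∧ J(n,n))

∀s ∀p ∀q ∀m ∀k ∃n (¬D(p,p) ∧ ¬J(s,p) ∨ (¬J(q,q) ∧ ¬J(m,m) ∨ J(k,k)) ∧ J(n,n))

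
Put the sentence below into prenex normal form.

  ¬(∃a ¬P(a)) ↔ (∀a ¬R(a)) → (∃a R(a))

Eliminate → and ↔ using ¬ and ∨; A ↔ B as (¬A ∨ B) ∧ (¬B ∨ A).
  (¬¬(∃a ¬P(a)) ∨ ¬(∀a ¬R(a)) ∨ (∃a R(a))) ∧ (¬(¬(∀a ¬R(a)) ∨ (∃a R(a))) ∨ ¬(∃a ¬P(a)))
Push ¬ through the quantifiers and connectives to reach negation normal form:
  ((∃a ¬P(a)) ∨ (∃a R(a)) ∨ (∃a R(a))) ∧ ((∀a ¬R(a)) ∧ (∀a ¬R(a)) ∨ (∀a P(a)))
Rename bound variables to avoid capture: a↦c, a↦u1, a↦s, a↦z1, a↦v1.
  ((∃a ¬P(a)) ∨ (∃c R(c)) ∨ (∃u1 R(u1))) ∧ ((∀s ¬R(s)) ∧ (∀z1 ¬R(z1)) ∨ (∀v1 P(v1)))
Extract every quantifier outward, since the variables are now distinct and don't occur free across branches:
  ∃a ∃c ∃u1 ∀s ∀z1 ∀v1 ((¬P(a) ∨ R(c) ∨ R(u1)) ∧ (¬R(s) ∧ ¬R(z1) ∨ P(v1)))

∃a ∃c ∃u1 ∀s ∀z1 ∀v1 ((¬P(a) ∨ R(c) ∨ R(u1)) ∧ (¬R(s) ∧ ¬R(z1) ∨ P(v1)))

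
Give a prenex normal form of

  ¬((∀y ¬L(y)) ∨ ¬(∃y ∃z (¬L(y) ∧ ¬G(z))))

∃y ∃x1 ∃z (L(y) ∧ ¬L(x1) ∧ ¬G(z))

Push ¬ through the quantifiers and connectives to reach negation normal form:
  (∃y L(y)) ∧ (∃y ∃z (¬L(y) ∧ ¬G(z)))
Give each quantifier a distinct variable: y↦x1.
  (∃y L(y)) ∧ (∃x1 ∃z (¬L(x1) ∧ ¬G(z)))
Finally move all quantifiers to the prefix:
  ∃y ∃x1 ∃z (L(y) ∧ ¬L(x1) ∧ ¬G(z))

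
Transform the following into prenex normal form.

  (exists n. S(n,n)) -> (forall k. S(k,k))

Rewrite implications/biconditionals: A → B as ¬A ∨ B.
  ~(exists n. S(n,n)) | (forall k. S(k,k))
Drive negations inward (¬∀x A ≡ ∃x ¬A, ¬∃x A ≡ ∀x ¬A, De Morgan for ∧/∨):
  (forall n. ~S(n,n)) | (forall k. S(k,k))
Finally move all quantifiers to the prefix:
  forall n. forall k. (~S(n,n) | S(k,k))

forall n. forall k. (~S(n,n) | S(k,k))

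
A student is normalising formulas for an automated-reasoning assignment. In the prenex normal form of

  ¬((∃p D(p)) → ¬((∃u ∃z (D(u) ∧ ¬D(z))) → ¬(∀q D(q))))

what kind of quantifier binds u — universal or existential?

Eliminate → and ↔ using ¬ and ∨.
  ¬(¬(∃p D(p)) ∨ ¬(¬(∃u ∃z (D(u) ∧ ¬D(z))) ∨ ¬(∀q D(q))))
Push ¬ through the quantifiers and connectives to reach negation normal form:
  (∃p D(p)) ∧ ((∀u ∀z (¬D(u) ∨ D(z))) ∨ (∃q ¬D(q)))
All bound variables are already distinct, so no renaming is needed.
Finally move all quantifiers to the prefix:
  ∃p ∀u ∀z ∃q (D(p) ∧ (¬D(u) ∨ D(z) ∨ ¬D(q)))
The quantifier ∃u sits under an odd number of negations (counting the antecedent side of each →), so it flips to ∀u.

universal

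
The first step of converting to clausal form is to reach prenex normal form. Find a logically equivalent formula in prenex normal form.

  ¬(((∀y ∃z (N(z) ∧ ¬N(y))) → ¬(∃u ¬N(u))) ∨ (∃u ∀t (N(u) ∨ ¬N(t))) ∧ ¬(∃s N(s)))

∀y ∃z ∃u ∀w1 ∃t ∃s (N(z) ∧ ¬N(y) ∧ ¬N(u) ∧ (¬N(w1) ∧ N(t) ∨ N(s)))

Rewrite implications/biconditionals: A → B as ¬A ∨ B.
  ¬(¬(∀y ∃z (N(z) ∧ ¬N(y))) ∨ ¬(∃u ¬N(u)) ∨ (∃u ∀t (N(u) ∨ ¬N(t))) ∧ ¬(∃s N(s)))
Push ¬ through the quantifiers and connectives to reach negation normal form:
  (∀y ∃z (N(z) ∧ ¬N(y))) ∧ (∃u ¬N(u)) ∧ ((∀u ∃t (¬N(u) ∧ N(t))) ∨ (∃s N(s)))
Rename bound variables to avoid capture: u↦w1.
  (∀y ∃z (N(z) ∧ ¬N(y))) ∧ (∃u ¬N(u)) ∧ ((∀w1 ∃t (¬N(w1) ∧ N(t))) ∨ (∃s N(s)))
Extract every quantifier outward, since the variables are now distinct and don't occur free across branches:
  ∀y ∃z ∃u ∀w1 ∃t ∃s (N(z) ∧ ¬N(y) ∧ ¬N(u) ∧ (¬N(w1) ∧ N(t) ∨ N(s)))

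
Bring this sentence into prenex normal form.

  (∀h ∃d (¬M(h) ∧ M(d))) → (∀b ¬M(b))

Eliminate → and ↔ using ¬ and ∨.
  ¬(∀h ∃d (¬M(h) ∧ M(d))) ∨ (∀b ¬M(b))
Move each ¬ inward, flipping quantifiers it crosses:
  (∃h ∀d (M(h) ∨ ¬M(d))) ∨ (∀b ¬M(b))
Finally move all quantifiers to the prefix:
  ∃h ∀d ∀b (M(h) ∨ ¬M(d) ∨ ¬M(b))

∃h ∀d ∀b (M(h) ∨ ¬M(d) ∨ ¬M(b))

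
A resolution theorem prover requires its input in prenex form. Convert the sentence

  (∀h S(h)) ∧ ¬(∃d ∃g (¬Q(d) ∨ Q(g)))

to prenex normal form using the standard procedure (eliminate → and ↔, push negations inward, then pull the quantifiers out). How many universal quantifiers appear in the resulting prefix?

3

Move each ¬ inward, flipping quantifiers it crosses:
  (∀h S(h)) ∧ (∀d ∀g (Q(d) ∧ ¬Q(g)))
All bound variables are already distinct, so no renaming is needed.
Finally move all quantifiers to the prefix:
  ∀h ∀d ∀g (S(h) ∧ Q(d) ∧ ¬Q(g))
The prefix is ∀h ∀d ∀g: 3 universal, 0 existential.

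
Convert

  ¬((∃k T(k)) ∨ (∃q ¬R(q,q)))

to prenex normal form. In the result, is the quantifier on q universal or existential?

universal

Move each ¬ inward, flipping quantifiers it crosses:
  (∀k ¬T(k)) ∧ (∀q R(q,q))
All bound variables are already distinct, so no renaming is needed.
Extract every quantifier outward, since the variables are now distinct and don't occur free across branches:
  ∀k ∀q (¬T(k) ∧ R(q,q))
The quantifier ∃q sits under an odd number of negations, so it flips to ∀q.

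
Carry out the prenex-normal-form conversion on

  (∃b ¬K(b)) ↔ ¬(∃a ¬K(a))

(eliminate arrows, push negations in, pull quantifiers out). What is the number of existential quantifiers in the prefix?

Rewrite implications/biconditionals: A → B as ¬A ∨ B; A ↔ B as (¬A ∨ B) ∧ (¬B ∨ A).
  (¬(∃b ¬K(b)) ∨ ¬(∃a ¬K(a))) ∧ (¬¬(∃a ¬K(a)) ∨ (∃b ¬K(b)))
Move each ¬ inward, flipping quantifiers it crosses:
  ((∀b K(b)) ∨ (∀a K(a))) ∧ ((∃a ¬K(a)) ∨ (∃b ¬K(b)))
Give each quantifier a distinct variable: a↦y1, b↦q.
  ((∀b K(b)) ∨ (∀a K(a))) ∧ ((∃y1 ¬K(y1)) ∨ (∃q ¬K(q)))
Finally move all quantifiers to the prefix:
  ∀b ∀a ∃y1 ∃q ((K(b) ∨ K(a)) ∧ (¬K(y1) ∨ ¬K(q)))
The prefix is ∀b ∀a ∃y1 ∃q: 2 universal, 2 existential.

2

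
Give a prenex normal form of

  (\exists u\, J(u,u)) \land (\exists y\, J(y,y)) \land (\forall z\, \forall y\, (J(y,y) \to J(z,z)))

\exists u\, \exists y\, \forall z\, \forall w\, (J(u,u) \land J(y,y) \land (\neg J(w,w) \lor J(z,z)))

Eliminate → and ↔ using ¬ and ∨.
  (\exists u\, J(u,u)) \land (\exists y\, J(y,y)) \land (\forall z\, \forall y\, (\neg J(y,y) \lor J(z,z)))
Give each quantifier a distinct variable: y↦w.
  (\exists u\, J(u,u)) \land (\exists y\, J(y,y)) \land (\forall z\, \forall w\, (\neg J(w,w) \lor J(z,z)))
Finally move all quantifiers to the prefix:
  \exists u\, \exists y\, \forall z\, \forall w\, (J(u,u) \land J(y,y) \land (\neg J(w,w) \lor J(z,z)))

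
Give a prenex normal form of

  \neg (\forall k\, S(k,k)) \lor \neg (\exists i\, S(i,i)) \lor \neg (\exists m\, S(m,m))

\exists k\, \forall i\, \forall m\, (\neg S(k,k) \lor \neg S(i,i) \lor \neg S(m,m))

Push ¬ through the quantifiers and connectives to reach negation normal form:
  (\exists k\, \neg S(k,k)) \lor (\forall i\, \neg S(i,i)) \lor (\forall m\, \neg S(m,m))
Extract every quantifier outward, since the variables are now distinct and don't occur free across branches:
  \exists k\, \forall i\, \forall m\, (\neg S(k,k) \lor \neg S(i,i) \lor \neg S(m,m))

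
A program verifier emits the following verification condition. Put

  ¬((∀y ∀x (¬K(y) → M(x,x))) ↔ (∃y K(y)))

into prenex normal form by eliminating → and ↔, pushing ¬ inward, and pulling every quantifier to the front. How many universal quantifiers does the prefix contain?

Rewrite implications/biconditionals: A → B as ¬A ∨ B; A ↔ B as (¬A ∨ B) ∧ (¬B ∨ A).
  ¬((¬(∀y ∀x (¬¬K(y) ∨ M(x,x))) ∨ (∃y K(y))) ∧ (¬(∃y K(y)) ∨ (∀y ∀x (¬¬K(y) ∨ M(x,x)))))
Move each ¬ inward, flipping quantifiers it crosses:
  (∀y ∀x (K(y) ∨ M(x,x))) ∧ (∀y ¬K(y)) ∨ (∃y K(y)) ∧ (∃y ∃x (¬K(y) ∧ ¬M(x,x)))
Rename bound variables to avoid capture: y↦y1, y↦u, y↦v1, x↦c.
  (∀y ∀x (K(y) ∨ M(x,x))) ∧ (∀y1 ¬K(y1)) ∨ (∃u K(u)) ∧ (∃v1 ∃c (¬K(v1) ∧ ¬M(c,c)))
Extract every quantifier outward, since the variables are now distinct and don't occur free across branches:
  ∀y ∀x ∀y1 ∃u ∃v1 ∃c ((K(y) ∨ M(x,x)) ∧ ¬K(y1) ∨ K(u) ∧ ¬K(v1) ∧ ¬M(c,c))
The prefix is ∀y ∀x ∀y1 ∃u ∃v1 ∃c: 3 universal, 3 existential.

3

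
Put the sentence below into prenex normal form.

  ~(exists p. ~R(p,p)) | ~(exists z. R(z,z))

Push ¬ through the quantifiers and connectives to reach negation normal form:
  (forall p. R(p,p)) | (forall z. ~R(z,z))
All bound variables are already distinct, so no renaming is needed.
Finally move all quantifiers to the prefix:
  forall p. forall z. (R(p,p) | ~R(z,z))

forall p. forall z. (R(p,p) | ~R(z,z))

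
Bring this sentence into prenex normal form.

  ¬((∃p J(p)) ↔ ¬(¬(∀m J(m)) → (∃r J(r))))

∃p ∀m ∃r ∃x1 ∀v ∀y1 (J(p) ∧ (J(m) ∨ J(r)) ∨ ¬J(x1) ∧ ¬J(v) ∧ ¬J(y1))

Rewrite implications/biconditionals: A → B as ¬A ∨ B; A ↔ B as (¬A ∨ B) ∧ (¬B ∨ A).
  ¬((¬(∃p J(p)) ∨ ¬(¬¬(∀m J(m)) ∨ (∃r J(r)))) ∧ (¬¬(¬¬(∀m J(m)) ∨ (∃r J(r))) ∨ (∃p J(p))))
Move each ¬ inward, flipping quantifiers it crosses:
  (∃p J(p)) ∧ ((∀m J(m)) ∨ (∃r J(r))) ∨ (∃m ¬J(m)) ∧ (∀r ¬J(r)) ∧ (∀p ¬J(p))
Give each quantifier a distinct variable: m↦x1, r↦v, p↦y1.
  (∃p J(p)) ∧ ((∀m J(m)) ∨ (∃r J(r))) ∨ (∃x1 ¬J(x1)) ∧ (∀v ¬J(v)) ∧ (∀y1 ¬J(y1))
Finally move all quantifiers to the prefix:
  ∃p ∀m ∃r ∃x1 ∀v ∀y1 (J(p) ∧ (J(m) ∨ J(r)) ∨ ¬J(x1) ∧ ¬J(v) ∧ ¬J(y1))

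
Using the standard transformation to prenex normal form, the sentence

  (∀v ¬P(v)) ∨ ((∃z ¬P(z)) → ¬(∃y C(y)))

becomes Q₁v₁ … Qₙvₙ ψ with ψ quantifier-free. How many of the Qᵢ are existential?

0

Eliminate → and ↔ using ¬ and ∨.
  (∀v ¬P(v)) ∨ ¬(∃z ¬P(z)) ∨ ¬(∃y C(y))
Move each ¬ inward, flipping quantifiers it crosses:
  (∀v ¬P(v)) ∨ (∀z P(z)) ∨ (∀y ¬C(y))
Finally move all quantifiers to the prefix:
  ∀v ∀z ∀y (¬P(v) ∨ P(z) ∨ ¬C(y))
The prefix is ∀v ∀z ∀y: 3 universal, 0 existential.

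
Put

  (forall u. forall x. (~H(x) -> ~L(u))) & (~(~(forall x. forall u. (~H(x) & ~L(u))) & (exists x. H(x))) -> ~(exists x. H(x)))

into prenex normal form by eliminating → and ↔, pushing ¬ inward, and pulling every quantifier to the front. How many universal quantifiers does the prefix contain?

Rewrite implications/biconditionals: A → B as ¬A ∨ B.
  (forall u. forall x. (~~H(x) | ~L(u))) & (~~(~(forall x. forall u. (~H(x) & ~L(u))) & (exists x. H(x))) | ~(exists x. H(x)))
Drive negations inward (¬∀x A ≡ ∃x ¬A, ¬∃x A ≡ ∀x ¬A, De Morgan for ∧/∨):
  (forall u. forall x. (H(x) | ~L(u))) & ((exists x. exists u. (H(x) | L(u))) & (exists x. H(x)) | (forall x. ~H(x)))
Rename bound variables to avoid capture: x↦w, u↦r, x↦u1, x↦z1.
  (forall u. forall x. (H(x) | ~L(u))) & ((exists w. exists r. (H(w) | L(r))) & (exists u1. H(u1)) | (forall z1. ~H(z1)))
Pull the quantifiers to the front (each side's bound variable is not free in the other side):
  forall u. forall x. exists w. exists r. exists u1. forall z1. ((H(x) | ~L(u)) & ((H(w) | L(r)) & H(u1) | ~H(z1)))
The prefix is forall u forall x exists w exists r exists u1 forall z1: 3 universal, 3 existential.

3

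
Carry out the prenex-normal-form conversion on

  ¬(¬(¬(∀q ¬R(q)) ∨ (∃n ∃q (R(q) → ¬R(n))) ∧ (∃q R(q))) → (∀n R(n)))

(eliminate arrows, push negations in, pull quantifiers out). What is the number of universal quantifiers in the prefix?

4

Eliminate → and ↔ using ¬ and ∨.
  ¬(¬¬(¬(∀q ¬R(q)) ∨ (∃n ∃q (¬R(q) ∨ ¬R(n))) ∧ (∃q R(q))) ∨ (∀n R(n)))
Drive negations inward (¬∀x A ≡ ∃x ¬A, ¬∃x A ≡ ∀x ¬A, De Morgan for ∧/∨):
  (∀q ¬R(q)) ∧ ((∀n ∀q (R(q) ∧ R(n))) ∨ (∀q ¬R(q))) ∧ (∃n ¬R(n))
Give each quantifier a distinct variable: q↦v1, q↦a, n↦t.
  (∀q ¬R(q)) ∧ ((∀n ∀v1 (R(v1) ∧ R(n))) ∨ (∀a ¬R(a))) ∧ (∃t ¬R(t))
Pull the quantifiers to the front (each side's bound variable is not free in the other side):
  ∀q ∀n ∀v1 ∀a ∃t (¬R(q) ∧ (R(v1) ∧ R(n) ∨ ¬R(a)) ∧ ¬R(t))
The prefix is ∀q ∀n ∀v1 ∀a ∃t: 4 universal, 1 existential.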